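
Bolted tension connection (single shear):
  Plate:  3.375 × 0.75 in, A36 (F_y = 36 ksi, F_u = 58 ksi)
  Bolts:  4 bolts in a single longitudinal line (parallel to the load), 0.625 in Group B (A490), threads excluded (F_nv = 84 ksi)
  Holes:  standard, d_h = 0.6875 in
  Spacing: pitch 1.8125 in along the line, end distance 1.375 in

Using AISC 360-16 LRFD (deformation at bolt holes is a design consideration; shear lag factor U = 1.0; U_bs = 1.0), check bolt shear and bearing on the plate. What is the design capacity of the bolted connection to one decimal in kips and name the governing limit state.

77.3 kips (bolt shear governs)

Bolt shear: A_b = π(0.625)²/4 = 0.3068 in². φR_n = 0.75 × 84 × 0.3068 × 4 × 1 = 77.3 kips.
Bearing (0.75 in plate, F_u = 58 ksi): end bolts L_c = 1.375 − 0.6875/2 = 1.03125, R_n = min(1.2×1.03125×0.75×58, 2.4×0.625×0.75×58) = 53.831 kips/bolt; interior L_c = 1.8125 − 0.6875 = 1.125, R_n = 58.725 kips/bolt. φR_n = 0.75 × (1×53.831 + 3×58.725) = 172.5 kips.
Governing: min(77.3, 172.5) = 77.3 kips → bolt shear.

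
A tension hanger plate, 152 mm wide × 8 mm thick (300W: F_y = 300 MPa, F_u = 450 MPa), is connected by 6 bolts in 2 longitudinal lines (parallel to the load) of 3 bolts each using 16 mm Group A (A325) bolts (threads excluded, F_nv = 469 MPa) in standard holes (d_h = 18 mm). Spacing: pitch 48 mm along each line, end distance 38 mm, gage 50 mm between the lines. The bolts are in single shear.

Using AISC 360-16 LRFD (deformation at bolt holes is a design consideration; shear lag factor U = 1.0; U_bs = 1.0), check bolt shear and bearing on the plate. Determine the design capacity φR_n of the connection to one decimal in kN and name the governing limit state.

Bolt shear: A_b = π(16)²/4 = 201.06 mm². φR_n = 0.75 × 469 × 201.06 × 6 × 1 = 424.3 kN.
Bearing (8 mm plate, F_u = 450 MPa): end bolts L_c = 38 − 18/2 = 29, R_n = min(1.2×29×8×450, 2.4×16×8×450) = 125.28 kN/bolt; interior L_c = 48 − 18 = 30, R_n = 129.6 kN/bolt. φR_n = 0.75 × (2×125.28 + 4×129.6) = 576.7 kN.
Governing: min(424.3, 576.7) = 424.3 kN → bolt shear.

424.3 kN (bolt shear governs)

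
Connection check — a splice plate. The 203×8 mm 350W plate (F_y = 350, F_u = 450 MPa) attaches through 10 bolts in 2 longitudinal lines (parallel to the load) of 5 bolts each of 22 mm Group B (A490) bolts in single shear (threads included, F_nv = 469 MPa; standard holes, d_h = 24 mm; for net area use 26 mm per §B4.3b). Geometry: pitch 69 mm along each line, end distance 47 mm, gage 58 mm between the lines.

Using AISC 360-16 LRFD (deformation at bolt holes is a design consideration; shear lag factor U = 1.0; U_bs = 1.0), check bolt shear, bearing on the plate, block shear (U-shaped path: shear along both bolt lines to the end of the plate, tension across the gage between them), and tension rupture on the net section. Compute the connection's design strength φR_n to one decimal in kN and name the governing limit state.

407.7 kN (net-section rupture governs)

Bolt shear: A_b = π(22)²/4 = 380.13 mm². φR_n = 0.75 × 469 × 380.13 × 10 × 1 = 1337.1 kN.
Bearing (8 mm plate, F_u = 450 MPa): end bolts L_c = 47 − 24/2 = 35, R_n = min(1.2×35×8×450, 2.4×22×8×450) = 151.2 kN/bolt; interior L_c = 69 − 24 = 45, R_n = 190.08 kN/bolt. φR_n = 0.75 × (2×151.2 + 8×190.08) = 1367.3 kN.
Block shear: shear path 2×[47+4×69] = 2×323 mm, A_gv = 5168, A_nv = 2×(323 − 4.5×26)×8 = 3296 mm²; tension across gage: (58 − 1×26)×8 = 256 mm². R_n = min(0.6×450×3296, 0.6×350×5168) + 1.0×450×256 = min(889.92, 1085.3) + 115.2 = 1005.1 kN. φR_n = 0.75 × 1005.1 = 753.8 kN.
Tension rupture (net): A_n = (203 − 2×26)×8 = 1208 mm² (U = 1.0, A_e = A_n). φR_n = 0.75 × 450 × 1208 = 407.7 kN.
Governing: min(1337.1, 1367.3, 753.8, 407.7) = 407.7 kN → net-section rupture.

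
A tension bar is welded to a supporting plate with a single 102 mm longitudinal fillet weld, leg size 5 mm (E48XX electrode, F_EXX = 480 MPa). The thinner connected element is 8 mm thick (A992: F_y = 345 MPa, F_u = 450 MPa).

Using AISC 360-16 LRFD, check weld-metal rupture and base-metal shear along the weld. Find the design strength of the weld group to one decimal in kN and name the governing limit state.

Weld metal: throat = 0.707×5 = 3.535 mm, L = 102 mm. φR_n = 0.75 × 0.6 × 480 × 3.535 × 102 = 77.9 kN.
Base metal shear (8 mm plate): yield φR_n = 1.0×0.6×345×8×102 = 168.9 kN; rupture φR_n = 0.75×0.6×450×8×102 = 165.2 kN; take 165.2 kN (rupture).
Governing: min(77.9, 165.2) = 77.9 kN → weld metal.

77.9 kN (weld metal governs)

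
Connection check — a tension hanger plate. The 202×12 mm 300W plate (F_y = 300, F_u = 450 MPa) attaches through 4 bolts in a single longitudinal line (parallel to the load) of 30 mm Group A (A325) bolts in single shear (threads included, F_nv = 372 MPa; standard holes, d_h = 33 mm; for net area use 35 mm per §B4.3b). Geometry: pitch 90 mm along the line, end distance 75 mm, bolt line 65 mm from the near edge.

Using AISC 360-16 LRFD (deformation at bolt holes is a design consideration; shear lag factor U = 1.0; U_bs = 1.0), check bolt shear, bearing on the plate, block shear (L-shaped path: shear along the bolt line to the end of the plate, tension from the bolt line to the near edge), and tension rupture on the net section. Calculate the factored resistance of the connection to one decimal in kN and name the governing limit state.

Bolt shear: A_b = π(30)²/4 = 706.86 mm². φR_n = 0.75 × 372 × 706.86 × 4 × 1 = 788.9 kN.
Bearing (12 mm plate, F_u = 450 MPa): end bolts L_c = 75 − 33/2 = 58.5, R_n = min(1.2×58.5×12×450, 2.4×30×12×450) = 379.08 kN/bolt; interior L_c = 90 − 33 = 57, R_n = 369.36 kN/bolt. φR_n = 0.75 × (1×379.08 + 3×369.36) = 1115.4 kN.
Block shear: shear path 1×[75+3×90] = 1×345 mm, A_gv = 4140, A_nv = 1×(345 − 3.5×35)×12 = 2670 mm²; tension to near edge: (65 − 0.5×35)×12 = 570 mm². R_n = min(0.6×450×2670, 0.6×300×4140) + 1.0×450×570 = min(720.9, 745.2) + 256.5 = 977.4 kN. φR_n = 0.75 × 977.4 = 733.1 kN.
Tension rupture (net): A_n = (202 − 1×35)×12 = 2004 mm² (U = 1.0, A_e = A_n). φR_n = 0.75 × 450 × 2004 = 676.4 kN.
Governing: min(788.9, 1115.4, 733.1, 676.4) = 676.4 kN → net-section rupture.

676.4 kN (net-section rupture governs)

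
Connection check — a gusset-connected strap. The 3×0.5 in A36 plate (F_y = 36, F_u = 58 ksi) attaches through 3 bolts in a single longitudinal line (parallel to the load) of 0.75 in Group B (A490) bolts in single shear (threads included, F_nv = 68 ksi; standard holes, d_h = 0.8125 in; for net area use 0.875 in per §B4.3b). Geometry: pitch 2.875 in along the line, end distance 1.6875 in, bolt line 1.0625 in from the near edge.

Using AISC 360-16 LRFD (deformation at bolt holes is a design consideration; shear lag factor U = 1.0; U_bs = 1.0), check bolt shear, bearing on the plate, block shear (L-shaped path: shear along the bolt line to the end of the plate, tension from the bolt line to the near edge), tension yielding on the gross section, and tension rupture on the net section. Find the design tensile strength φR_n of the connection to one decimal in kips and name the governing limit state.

Bolt shear: A_b = π(0.75)²/4 = 0.44179 in². φR_n = 0.75 × 68 × 0.44179 × 3 × 1 = 67.6 kips.
Bearing (0.5 in plate, F_u = 58 ksi): end bolts L_c = 1.6875 − 0.8125/2 = 1.28125, R_n = min(1.2×1.28125×0.5×58, 2.4×0.75×0.5×58) = 44.588 kips/bolt; interior L_c = 2.875 − 0.8125 = 2.0625, R_n = 52.2 kips/bolt. φR_n = 0.75 × (1×44.588 + 2×52.2) = 111.7 kips.
Block shear: shear path 1×[1.6875+2×2.875] = 1×7.4375 in, A_gv = 3.7188, A_nv = 1×(7.4375 − 2.5×0.875)×0.5 = 2.625 in²; tension to near edge: (1.0625 − 0.5×0.875)×0.5 = 0.3125 in². R_n = min(0.6×58×2.625, 0.6×36×3.7188) + 1.0×58×0.3125 = min(91.35, 80.326) + 18.125 = 98.451 kips. φR_n = 0.75 × 98.451 = 73.8 kips.
Tension yield (gross): A_g = 3×0.5 = 1.5 in². φR_n = 0.90 × 36 × 1.5 = 48.6 kips.
Tension rupture (net): A_n = (3 − 1×0.875)×0.5 = 1.0625 in² (U = 1.0, A_e = A_n). φR_n = 0.75 × 58 × 1.0625 = 46.2 kips.
Governing: min(67.6, 111.7, 73.8, 48.6, 46.2) = 46.2 kips → net-section rupture.

46.2 kips (net-section rupture governs)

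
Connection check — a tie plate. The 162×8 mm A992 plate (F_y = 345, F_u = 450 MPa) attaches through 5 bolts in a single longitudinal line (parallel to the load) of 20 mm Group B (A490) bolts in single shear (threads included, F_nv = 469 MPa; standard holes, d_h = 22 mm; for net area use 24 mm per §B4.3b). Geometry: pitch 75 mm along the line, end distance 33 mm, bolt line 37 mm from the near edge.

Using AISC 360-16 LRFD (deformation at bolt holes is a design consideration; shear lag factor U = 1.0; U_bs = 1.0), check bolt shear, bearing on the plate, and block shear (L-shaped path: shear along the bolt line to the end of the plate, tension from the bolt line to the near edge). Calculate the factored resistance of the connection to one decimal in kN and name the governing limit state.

432.0 kN (block shear governs)

Bolt shear: A_b = π(20)²/4 = 314.16 mm². φR_n = 0.75 × 469 × 314.16 × 5 × 1 = 552.5 kN.
Bearing (8 mm plate, F_u = 450 MPa): end bolts L_c = 33 − 22/2 = 22, R_n = min(1.2×22×8×450, 2.4×20×8×450) = 95.04 kN/bolt; interior L_c = 75 − 22 = 53, R_n = 172.8 kN/bolt. φR_n = 0.75 × (1×95.04 + 4×172.8) = 589.7 kN.
Block shear: shear path 1×[33+4×75] = 1×333 mm, A_gv = 2664, A_nv = 1×(333 − 4.5×24)×8 = 1800 mm²; tension to near edge: (37 − 0.5×24)×8 = 200 mm². R_n = min(0.6×450×1800, 0.6×345×2664) + 1.0×450×200 = min(486, 551.45) + 90 = 576 kN. φR_n = 0.75 × 576 = 432.0 kN.
Governing: min(552.5, 589.7, 432.0) = 432.0 kN → block shear.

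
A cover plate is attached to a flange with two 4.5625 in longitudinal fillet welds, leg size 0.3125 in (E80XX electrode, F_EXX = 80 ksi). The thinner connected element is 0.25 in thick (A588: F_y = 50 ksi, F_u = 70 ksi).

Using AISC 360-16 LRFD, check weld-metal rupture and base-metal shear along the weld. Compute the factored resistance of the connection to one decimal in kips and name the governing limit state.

68.4 kips (base-metal shear governs)

Weld metal: throat = 0.707×0.3125 = 0.22094 in, L = 2×4.5625 = 9.125 in. φR_n = 0.75 × 0.6 × 80 × 0.22094 × 9.125 = 72.6 kips.
Base metal shear (0.25 in plate): yield φR_n = 1.0×0.6×50×0.25×9.125 = 68.4 kips; rupture φR_n = 0.75×0.6×70×0.25×9.125 = 71.9 kips; take 68.4 kips (yield).
Governing: min(72.6, 68.4) = 68.4 kips → base-metal shear.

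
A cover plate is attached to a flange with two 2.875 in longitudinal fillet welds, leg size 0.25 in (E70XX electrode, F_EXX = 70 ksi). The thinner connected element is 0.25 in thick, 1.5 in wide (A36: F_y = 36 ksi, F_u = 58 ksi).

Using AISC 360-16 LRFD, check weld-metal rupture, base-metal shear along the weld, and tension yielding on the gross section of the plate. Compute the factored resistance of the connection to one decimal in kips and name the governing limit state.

12.2 kips (gross-section yield governs)

Weld metal: throat = 0.707×0.25 = 0.17675 in, L = 2×2.875 = 5.75 in. φR_n = 0.75 × 0.6 × 70 × 0.17675 × 5.75 = 32.0 kips.
Base metal shear (0.25 in plate): yield φR_n = 1.0×0.6×36×0.25×5.75 = 31.1 kips; rupture φR_n = 0.75×0.6×58×0.25×5.75 = 37.5 kips; take 31.1 kips (yield).
Tension yield (gross): A_g = 1.5×0.25 = 0.375 in². φR_n = 0.90 × 36 × 0.375 = 12.2 kips.
Governing: min(32.0, 31.1, 12.2) = 12.2 kips → gross-section yield.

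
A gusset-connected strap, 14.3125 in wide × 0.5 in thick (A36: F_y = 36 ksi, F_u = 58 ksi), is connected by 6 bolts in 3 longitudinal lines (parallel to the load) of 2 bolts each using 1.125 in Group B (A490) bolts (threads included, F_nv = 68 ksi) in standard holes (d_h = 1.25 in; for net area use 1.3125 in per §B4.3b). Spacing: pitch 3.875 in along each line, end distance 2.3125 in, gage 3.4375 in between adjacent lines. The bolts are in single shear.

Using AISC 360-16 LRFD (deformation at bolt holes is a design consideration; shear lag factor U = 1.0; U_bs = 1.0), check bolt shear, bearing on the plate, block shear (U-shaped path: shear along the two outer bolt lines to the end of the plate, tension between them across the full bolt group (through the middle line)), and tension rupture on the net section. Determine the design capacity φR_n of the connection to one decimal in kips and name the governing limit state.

Bolt shear: A_b = π(1.125)²/4 = 0.99402 in². φR_n = 0.75 × 68 × 0.99402 × 6 × 1 = 304.2 kips.
Bearing (0.5 in plate, F_u = 58 ksi): end bolts L_c = 2.3125 − 1.25/2 = 1.6875, R_n = min(1.2×1.6875×0.5×58, 2.4×1.125×0.5×58) = 58.725 kips/bolt; interior L_c = 3.875 − 1.25 = 2.625, R_n = 78.3 kips/bolt. φR_n = 0.75 × (3×58.725 + 3×78.3) = 308.3 kips.
Block shear: shear path 2×[2.3125+1×3.875] = 2×6.1875 in, A_gv = 6.1875, A_nv = 2×(6.1875 − 1.5×1.3125)×0.5 = 4.2188 in²; tension across gage: (6.875 − 2×1.3125)×0.5 = 2.125 in². R_n = min(0.6×58×4.2188, 0.6×36×6.1875) + 1.0×58×2.125 = min(146.81, 133.65) + 123.25 = 256.9 kips. φR_n = 0.75 × 256.9 = 192.7 kips.
Tension rupture (net): A_n = (14.3125 − 3×1.3125)×0.5 = 5.1875 in² (U = 1.0, A_e = A_n). φR_n = 0.75 × 58 × 5.1875 = 225.7 kips.
Governing: min(304.2, 308.3, 192.7, 225.7) = 192.7 kips → block shear.

192.7 kips (block shear governs)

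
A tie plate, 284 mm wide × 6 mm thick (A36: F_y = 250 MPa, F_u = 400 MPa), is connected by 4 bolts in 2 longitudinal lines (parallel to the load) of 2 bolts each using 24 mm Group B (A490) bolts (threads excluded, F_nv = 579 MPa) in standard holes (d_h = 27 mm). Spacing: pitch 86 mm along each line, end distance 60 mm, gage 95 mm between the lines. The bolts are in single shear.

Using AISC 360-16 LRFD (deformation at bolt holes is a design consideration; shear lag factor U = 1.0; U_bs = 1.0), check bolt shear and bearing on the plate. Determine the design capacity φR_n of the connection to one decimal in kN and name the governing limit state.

408.2 kN (bearing governs)

Bolt shear: A_b = π(24)²/4 = 452.39 mm². φR_n = 0.75 × 579 × 452.39 × 4 × 1 = 785.8 kN.
Bearing (6 mm plate, F_u = 400 MPa): end bolts L_c = 60 − 27/2 = 46.5, R_n = min(1.2×46.5×6×400, 2.4×24×6×400) = 133.92 kN/bolt; interior L_c = 86 − 27 = 59, R_n = 138.24 kN/bolt. φR_n = 0.75 × (2×133.92 + 2×138.24) = 408.2 kN.
Governing: min(785.8, 408.2) = 408.2 kN → bearing.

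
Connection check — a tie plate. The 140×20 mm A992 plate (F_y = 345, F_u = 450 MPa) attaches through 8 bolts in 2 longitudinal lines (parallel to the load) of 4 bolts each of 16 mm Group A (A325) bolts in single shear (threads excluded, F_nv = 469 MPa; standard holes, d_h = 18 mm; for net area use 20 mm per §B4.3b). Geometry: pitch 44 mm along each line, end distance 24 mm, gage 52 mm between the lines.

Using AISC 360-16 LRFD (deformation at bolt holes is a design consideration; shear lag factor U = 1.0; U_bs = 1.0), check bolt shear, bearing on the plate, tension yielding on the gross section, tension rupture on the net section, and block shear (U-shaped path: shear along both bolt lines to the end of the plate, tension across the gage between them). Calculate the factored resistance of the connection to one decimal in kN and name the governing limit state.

565.8 kN (bolt shear governs)

Bolt shear: A_b = π(16)²/4 = 201.06 mm². φR_n = 0.75 × 469 × 201.06 × 8 × 1 = 565.8 kN.
Bearing (20 mm plate, F_u = 450 MPa): end bolts L_c = 24 − 18/2 = 15, R_n = min(1.2×15×20×450, 2.4×16×20×450) = 162 kN/bolt; interior L_c = 44 − 18 = 26, R_n = 280.8 kN/bolt. φR_n = 0.75 × (2×162 + 6×280.8) = 1506.6 kN.
Tension yield (gross): A_g = 140×20 = 2800 mm². φR_n = 0.90 × 345 × 2800 = 869.4 kN.
Tension rupture (net): A_n = (140 − 2×20)×20 = 2000 mm² (U = 1.0, A_e = A_n). φR_n = 0.75 × 450 × 2000 = 675.0 kN.
Block shear: shear path 2×[24+3×44] = 2×156 mm, A_gv = 6240, A_nv = 2×(156 − 3.5×20)×20 = 3440 mm²; tension across gage: (52 − 1×20)×20 = 640 mm². R_n = min(0.6×450×3440, 0.6×345×6240) + 1.0×450×640 = min(928.8, 1291.7) + 288 = 1216.8 kN. φR_n = 0.75 × 1216.8 = 912.6 kN.
Governing: min(565.8, 1506.6, 869.4, 675.0, 912.6) = 565.8 kN → bolt shear.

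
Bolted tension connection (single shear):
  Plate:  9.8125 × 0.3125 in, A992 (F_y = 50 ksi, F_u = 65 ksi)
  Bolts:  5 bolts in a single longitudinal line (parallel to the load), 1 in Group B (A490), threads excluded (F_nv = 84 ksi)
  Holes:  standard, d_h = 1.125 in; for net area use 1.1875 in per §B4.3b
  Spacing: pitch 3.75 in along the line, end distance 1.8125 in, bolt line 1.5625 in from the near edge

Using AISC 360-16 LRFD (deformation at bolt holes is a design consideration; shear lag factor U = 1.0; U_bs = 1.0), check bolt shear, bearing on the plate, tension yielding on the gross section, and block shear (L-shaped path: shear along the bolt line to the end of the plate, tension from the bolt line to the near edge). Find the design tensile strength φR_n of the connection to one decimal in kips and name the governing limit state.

Bolt shear: A_b = π(1)²/4 = 0.7854 in². φR_n = 0.75 × 84 × 0.7854 × 5 × 1 = 247.4 kips.
Bearing (0.3125 in plate, F_u = 65 ksi): end bolts L_c = 1.8125 − 1.125/2 = 1.25, R_n = min(1.2×1.25×0.3125×65, 2.4×1×0.3125×65) = 30.469 kips/bolt; interior L_c = 3.75 − 1.125 = 2.625, R_n = 48.75 kips/bolt. φR_n = 0.75 × (1×30.469 + 4×48.75) = 169.1 kips.
Tension yield (gross): A_g = 9.8125×0.3125 = 3.0664 in². φR_n = 0.90 × 50 × 3.0664 = 138.0 kips.
Block shear: shear path 1×[1.8125+4×3.75] = 1×16.8125 in, A_gv = 5.2539, A_nv = 1×(16.8125 − 4.5×1.1875)×0.3125 = 3.584 in²; tension to near edge: (1.5625 − 0.5×1.1875)×0.3125 = 0.30273 in². R_n = min(0.6×65×3.584, 0.6×50×5.2539) + 1.0×65×0.30273 = min(139.78, 157.62) + 19.677 = 159.46 kips. φR_n = 0.75 × 159.46 = 119.6 kips.
Governing: min(247.4, 169.1, 138.0, 119.6) = 119.6 kips → block shear.

119.6 kips (block shear governs)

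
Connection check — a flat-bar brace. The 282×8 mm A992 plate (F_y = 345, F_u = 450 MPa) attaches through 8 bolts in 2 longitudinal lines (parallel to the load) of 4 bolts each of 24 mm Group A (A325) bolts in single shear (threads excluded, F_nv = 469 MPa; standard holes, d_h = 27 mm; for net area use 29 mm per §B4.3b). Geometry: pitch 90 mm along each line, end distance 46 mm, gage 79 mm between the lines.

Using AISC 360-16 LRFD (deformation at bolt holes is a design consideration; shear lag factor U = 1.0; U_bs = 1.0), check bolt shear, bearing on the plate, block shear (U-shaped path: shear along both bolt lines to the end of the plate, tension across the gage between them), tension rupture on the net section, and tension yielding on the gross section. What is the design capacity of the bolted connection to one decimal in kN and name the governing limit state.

Bolt shear: A_b = π(24)²/4 = 452.39 mm². φR_n = 0.75 × 469 × 452.39 × 8 × 1 = 1273.0 kN.
Bearing (8 mm plate, F_u = 450 MPa): end bolts L_c = 46 − 27/2 = 32.5, R_n = min(1.2×32.5×8×450, 2.4×24×8×450) = 140.4 kN/bolt; interior L_c = 90 − 27 = 63, R_n = 207.36 kN/bolt. φR_n = 0.75 × (2×140.4 + 6×207.36) = 1143.7 kN.
Block shear: shear path 2×[46+3×90] = 2×316 mm, A_gv = 5056, A_nv = 2×(316 − 3.5×29)×8 = 3432 mm²; tension across gage: (79 − 1×29)×8 = 400 mm². R_n = min(0.6×450×3432, 0.6×345×5056) + 1.0×450×400 = min(926.64, 1046.6) + 180 = 1106.6 kN. φR_n = 0.75 × 1106.6 = 830.0 kN.
Tension rupture (net): A_n = (282 − 2×29)×8 = 1792 mm² (U = 1.0, A_e = A_n). φR_n = 0.75 × 450 × 1792 = 604.8 kN.
Tension yield (gross): A_g = 282×8 = 2256 mm². φR_n = 0.90 × 345 × 2256 = 700.5 kN.
Governing: min(1273.0, 1143.7, 830.0, 604.8, 700.5) = 604.8 kN → net-section rupture.

604.8 kN (net-section rupture governs)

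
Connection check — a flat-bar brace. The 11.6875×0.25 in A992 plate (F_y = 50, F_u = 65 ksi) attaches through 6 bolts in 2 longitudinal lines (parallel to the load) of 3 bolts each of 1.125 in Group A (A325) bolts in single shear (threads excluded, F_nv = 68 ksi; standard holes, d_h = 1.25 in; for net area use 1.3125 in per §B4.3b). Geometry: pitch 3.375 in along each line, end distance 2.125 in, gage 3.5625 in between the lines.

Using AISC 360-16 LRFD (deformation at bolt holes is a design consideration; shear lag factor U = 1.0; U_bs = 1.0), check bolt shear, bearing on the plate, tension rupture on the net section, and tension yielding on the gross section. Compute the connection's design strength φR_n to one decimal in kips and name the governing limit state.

110.4 kips (net-section rupture governs)

Bolt shear: A_b = π(1.125)²/4 = 0.99402 in². φR_n = 0.75 × 68 × 0.99402 × 6 × 1 = 304.2 kips.
Bearing (0.25 in plate, F_u = 65 ksi): end bolts L_c = 2.125 − 1.25/2 = 1.5, R_n = min(1.2×1.5×0.25×65, 2.4×1.125×0.25×65) = 29.25 kips/bolt; interior L_c = 3.375 − 1.25 = 2.125, R_n = 41.438 kips/bolt. φR_n = 0.75 × (2×29.25 + 4×41.438) = 168.2 kips.
Tension rupture (net): A_n = (11.6875 − 2×1.3125)×0.25 = 2.2656 in² (U = 1.0, A_e = A_n). φR_n = 0.75 × 65 × 2.2656 = 110.4 kips.
Tension yield (gross): A_g = 11.6875×0.25 = 2.9219 in². φR_n = 0.90 × 50 × 2.9219 = 131.5 kips.
Governing: min(304.2, 168.2, 110.4, 131.5) = 110.4 kips → net-section rupture.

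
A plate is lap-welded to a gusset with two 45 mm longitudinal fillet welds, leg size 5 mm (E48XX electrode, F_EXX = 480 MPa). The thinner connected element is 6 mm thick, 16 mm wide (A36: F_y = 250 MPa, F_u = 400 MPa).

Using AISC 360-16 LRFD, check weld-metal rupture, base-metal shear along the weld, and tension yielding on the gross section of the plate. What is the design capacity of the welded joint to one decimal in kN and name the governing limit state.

21.6 kN (gross-section yield governs)

Weld metal: throat = 0.707×5 = 3.535 mm, L = 2×45 = 90 mm. φR_n = 0.75 × 0.6 × 480 × 3.535 × 90 = 68.7 kN.
Base metal shear (6 mm plate): yield φR_n = 1.0×0.6×250×6×90 = 81.0 kN; rupture φR_n = 0.75×0.6×400×6×90 = 97.2 kN; take 81.0 kN (yield).
Tension yield (gross): A_g = 16×6 = 96 mm². φR_n = 0.90 × 250 × 96 = 21.6 kN.
Governing: min(68.7, 81.0, 21.6) = 21.6 kN → gross-section yield.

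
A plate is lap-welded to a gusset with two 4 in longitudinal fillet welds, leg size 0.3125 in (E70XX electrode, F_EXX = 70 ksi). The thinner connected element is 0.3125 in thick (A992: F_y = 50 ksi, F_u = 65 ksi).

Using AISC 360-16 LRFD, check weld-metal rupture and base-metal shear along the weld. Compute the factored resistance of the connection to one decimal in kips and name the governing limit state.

55.7 kips (weld metal governs)

Weld metal: throat = 0.707×0.3125 = 0.22094 in, L = 2×4 = 8 in. φR_n = 0.75 × 0.6 × 70 × 0.22094 × 8 = 55.7 kips.
Base metal shear (0.3125 in plate): yield φR_n = 1.0×0.6×50×0.3125×8 = 75.0 kips; rupture φR_n = 0.75×0.6×65×0.3125×8 = 73.1 kips; take 73.1 kips (rupture).
Governing: min(55.7, 73.1) = 55.7 kips → weld metal.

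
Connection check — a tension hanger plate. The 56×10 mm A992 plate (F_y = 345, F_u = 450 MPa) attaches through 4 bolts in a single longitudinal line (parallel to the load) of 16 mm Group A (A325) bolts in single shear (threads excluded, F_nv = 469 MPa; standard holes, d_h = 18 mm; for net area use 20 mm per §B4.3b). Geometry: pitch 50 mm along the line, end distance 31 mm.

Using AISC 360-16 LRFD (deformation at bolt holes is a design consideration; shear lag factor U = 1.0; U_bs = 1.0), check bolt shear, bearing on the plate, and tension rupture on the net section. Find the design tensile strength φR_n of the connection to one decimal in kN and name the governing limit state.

Bolt shear: A_b = π(16)²/4 = 201.06 mm². φR_n = 0.75 × 469 × 201.06 × 4 × 1 = 282.9 kN.
Bearing (10 mm plate, F_u = 450 MPa): end bolts L_c = 31 − 18/2 = 22, R_n = min(1.2×22×10×450, 2.4×16×10×450) = 118.8 kN/bolt; interior L_c = 50 − 18 = 32, R_n = 172.8 kN/bolt. φR_n = 0.75 × (1×118.8 + 3×172.8) = 477.9 kN.
Tension rupture (net): A_n = (56 − 1×20)×10 = 360 mm² (U = 1.0, A_e = A_n). φR_n = 0.75 × 450 × 360 = 121.5 kN.
Governing: min(282.9, 477.9, 121.5) = 121.5 kN → net-section rupture.

121.5 kN (net-section rupture governs)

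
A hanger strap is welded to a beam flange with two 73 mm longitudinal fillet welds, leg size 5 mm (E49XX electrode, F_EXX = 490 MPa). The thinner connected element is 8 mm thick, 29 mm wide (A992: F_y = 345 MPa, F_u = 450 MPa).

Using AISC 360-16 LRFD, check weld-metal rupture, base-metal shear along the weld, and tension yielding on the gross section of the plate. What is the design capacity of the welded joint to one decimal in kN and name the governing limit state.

72.0 kN (gross-section yield governs)

Weld metal: throat = 0.707×5 = 3.535 mm, L = 2×73 = 146 mm. φR_n = 0.75 × 0.6 × 490 × 3.535 × 146 = 113.8 kN.
Base metal shear (8 mm plate): yield φR_n = 1.0×0.6×345×8×146 = 241.8 kN; rupture φR_n = 0.75×0.6×450×8×146 = 236.5 kN; take 236.5 kN (rupture).
Tension yield (gross): A_g = 29×8 = 232 mm². φR_n = 0.90 × 345 × 232 = 72.0 kN.
Governing: min(113.8, 236.5, 72.0) = 72.0 kN → gross-section yield.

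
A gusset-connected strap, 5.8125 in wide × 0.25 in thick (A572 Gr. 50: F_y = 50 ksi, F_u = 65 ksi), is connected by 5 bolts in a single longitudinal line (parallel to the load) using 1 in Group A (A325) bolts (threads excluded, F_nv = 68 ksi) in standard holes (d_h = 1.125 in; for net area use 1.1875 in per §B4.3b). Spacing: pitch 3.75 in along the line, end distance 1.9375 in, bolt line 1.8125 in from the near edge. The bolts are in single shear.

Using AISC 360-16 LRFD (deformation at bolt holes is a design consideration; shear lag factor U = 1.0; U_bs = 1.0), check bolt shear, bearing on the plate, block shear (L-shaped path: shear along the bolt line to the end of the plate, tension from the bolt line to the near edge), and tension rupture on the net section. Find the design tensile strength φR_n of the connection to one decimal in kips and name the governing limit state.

Bolt shear: A_b = π(1)²/4 = 0.7854 in². φR_n = 0.75 × 68 × 0.7854 × 5 × 1 = 200.3 kips.
Bearing (0.25 in plate, F_u = 65 ksi): end bolts L_c = 1.9375 − 1.125/2 = 1.375, R_n = min(1.2×1.375×0.25×65, 2.4×1×0.25×65) = 26.813 kips/bolt; interior L_c = 3.75 − 1.125 = 2.625, R_n = 39 kips/bolt. φR_n = 0.75 × (1×26.813 + 4×39) = 137.1 kips.
Block shear: shear path 1×[1.9375+4×3.75] = 1×16.9375 in, A_gv = 4.2344, A_nv = 1×(16.9375 − 4.5×1.1875)×0.25 = 2.8984 in²; tension to near edge: (1.8125 − 0.5×1.1875)×0.25 = 0.30469 in². R_n = min(0.6×65×2.8984, 0.6×50×4.2344) + 1.0×65×0.30469 = min(113.04, 127.03) + 19.805 = 132.85 kips. φR_n = 0.75 × 132.85 = 99.6 kips.
Tension rupture (net): A_n = (5.8125 − 1×1.1875)×0.25 = 1.1563 in² (U = 1.0, A_e = A_n). φR_n = 0.75 × 65 × 1.1563 = 56.4 kips.
Governing: min(200.3, 137.1, 99.6, 56.4) = 56.4 kips → net-section rupture.

56.4 kips (net-section rupture governs)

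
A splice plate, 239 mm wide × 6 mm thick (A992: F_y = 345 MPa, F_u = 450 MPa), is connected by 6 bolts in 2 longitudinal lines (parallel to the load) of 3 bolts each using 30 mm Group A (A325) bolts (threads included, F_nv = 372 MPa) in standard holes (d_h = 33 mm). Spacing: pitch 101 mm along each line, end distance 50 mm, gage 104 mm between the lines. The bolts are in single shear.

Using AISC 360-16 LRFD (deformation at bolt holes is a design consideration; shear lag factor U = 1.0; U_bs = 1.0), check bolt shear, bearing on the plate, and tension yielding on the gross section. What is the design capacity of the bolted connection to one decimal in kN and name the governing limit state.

Bolt shear: A_b = π(30)²/4 = 706.86 mm². φR_n = 0.75 × 372 × 706.86 × 6 × 1 = 1183.3 kN.
Bearing (6 mm plate, F_u = 450 MPa): end bolts L_c = 50 − 33/2 = 33.5, R_n = min(1.2×33.5×6×450, 2.4×30×6×450) = 108.54 kN/bolt; interior L_c = 101 − 33 = 68, R_n = 194.4 kN/bolt. φR_n = 0.75 × (2×108.54 + 4×194.4) = 746.0 kN.
Tension yield (gross): A_g = 239×6 = 1434 mm². φR_n = 0.90 × 345 × 1434 = 445.3 kN.
Governing: min(1183.3, 746.0, 445.3) = 445.3 kN → gross-section yield.

445.3 kN (gross-section yield governs)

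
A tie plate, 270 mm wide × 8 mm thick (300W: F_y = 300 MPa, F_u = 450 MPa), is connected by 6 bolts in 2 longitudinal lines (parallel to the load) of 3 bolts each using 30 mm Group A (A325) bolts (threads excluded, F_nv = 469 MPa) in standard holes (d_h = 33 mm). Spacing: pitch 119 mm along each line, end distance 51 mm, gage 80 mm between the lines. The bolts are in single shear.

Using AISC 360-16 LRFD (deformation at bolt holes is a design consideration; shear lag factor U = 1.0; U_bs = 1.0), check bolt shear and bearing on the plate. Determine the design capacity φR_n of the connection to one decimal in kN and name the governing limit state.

1001.2 kN (bearing governs)

Bolt shear: A_b = π(30)²/4 = 706.86 mm². φR_n = 0.75 × 469 × 706.86 × 6 × 1 = 1491.8 kN.
Bearing (8 mm plate, F_u = 450 MPa): end bolts L_c = 51 − 33/2 = 34.5, R_n = min(1.2×34.5×8×450, 2.4×30×8×450) = 149.04 kN/bolt; interior L_c = 119 − 33 = 86, R_n = 259.2 kN/bolt. φR_n = 0.75 × (2×149.04 + 4×259.2) = 1001.2 kN.
Governing: min(1491.8, 1001.2) = 1001.2 kN → bearing.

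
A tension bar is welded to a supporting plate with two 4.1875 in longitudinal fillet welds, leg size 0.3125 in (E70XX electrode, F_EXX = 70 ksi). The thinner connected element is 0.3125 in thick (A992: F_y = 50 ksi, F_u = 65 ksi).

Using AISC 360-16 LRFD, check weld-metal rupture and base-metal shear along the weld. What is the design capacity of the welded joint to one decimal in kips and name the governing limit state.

58.3 kips (weld metal governs)

Weld metal: throat = 0.707×0.3125 = 0.22094 in, L = 2×4.1875 = 8.375 in. φR_n = 0.75 × 0.6 × 70 × 0.22094 × 8.375 = 58.3 kips.
Base metal shear (0.3125 in plate): yield φR_n = 1.0×0.6×50×0.3125×8.375 = 78.5 kips; rupture φR_n = 0.75×0.6×65×0.3125×8.375 = 76.6 kips; take 76.6 kips (rupture).
Governing: min(58.3, 76.6) = 58.3 kips → weld metal.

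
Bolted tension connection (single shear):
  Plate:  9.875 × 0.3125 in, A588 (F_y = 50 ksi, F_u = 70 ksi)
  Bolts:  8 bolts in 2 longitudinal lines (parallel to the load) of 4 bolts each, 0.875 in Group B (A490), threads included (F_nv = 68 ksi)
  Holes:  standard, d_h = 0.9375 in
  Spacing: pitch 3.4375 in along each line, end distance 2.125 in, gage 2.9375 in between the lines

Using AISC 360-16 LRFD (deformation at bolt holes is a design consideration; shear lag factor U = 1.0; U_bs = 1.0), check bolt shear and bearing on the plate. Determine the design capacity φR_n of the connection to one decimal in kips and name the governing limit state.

245.3 kips (bolt shear governs)

Bolt shear: A_b = π(0.875)²/4 = 0.60132 in². φR_n = 0.75 × 68 × 0.60132 × 8 × 1 = 245.3 kips.
Bearing (0.3125 in plate, F_u = 70 ksi): end bolts L_c = 2.125 − 0.9375/2 = 1.65625, R_n = min(1.2×1.65625×0.3125×70, 2.4×0.875×0.3125×70) = 43.477 kips/bolt; interior L_c = 3.4375 − 0.9375 = 2.5, R_n = 45.938 kips/bolt. φR_n = 0.75 × (2×43.477 + 6×45.938) = 271.9 kips.
Governing: min(245.3, 271.9) = 245.3 kips → bolt shear.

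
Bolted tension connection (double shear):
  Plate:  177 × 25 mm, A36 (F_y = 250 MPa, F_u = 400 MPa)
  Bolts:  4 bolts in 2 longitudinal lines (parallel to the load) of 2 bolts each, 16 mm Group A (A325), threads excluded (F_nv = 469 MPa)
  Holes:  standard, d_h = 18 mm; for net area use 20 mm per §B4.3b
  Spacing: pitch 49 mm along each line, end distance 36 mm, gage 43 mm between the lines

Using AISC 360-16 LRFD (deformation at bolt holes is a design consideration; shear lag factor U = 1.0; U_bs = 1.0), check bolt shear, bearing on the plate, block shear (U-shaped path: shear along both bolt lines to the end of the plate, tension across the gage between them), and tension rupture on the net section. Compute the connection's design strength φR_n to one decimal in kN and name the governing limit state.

565.8 kN (bolt shear governs)

Bolt shear: A_b = π(16)²/4 = 201.06 mm². φR_n = 0.75 × 469 × 201.06 × 4 × 2 = 565.8 kN.
Bearing (25 mm plate, F_u = 400 MPa): end bolts L_c = 36 − 18/2 = 27, R_n = min(1.2×27×25×400, 2.4×16×25×400) = 324 kN/bolt; interior L_c = 49 − 18 = 31, R_n = 372 kN/bolt. φR_n = 0.75 × (2×324 + 2×372) = 1044.0 kN.
Block shear: shear path 2×[36+1×49] = 2×85 mm, A_gv = 4250, A_nv = 2×(85 − 1.5×20)×25 = 2750 mm²; tension across gage: (43 − 1×20)×25 = 575 mm². R_n = min(0.6×400×2750, 0.6×250×4250) + 1.0×400×575 = min(660, 637.5) + 230 = 867.5 kN. φR_n = 0.75 × 867.5 = 650.6 kN.
Tension rupture (net): A_n = (177 − 2×20)×25 = 3425 mm² (U = 1.0, A_e = A_n). φR_n = 0.75 × 400 × 3425 = 1027.5 kN.
Governing: min(565.8, 1044.0, 650.6, 1027.5) = 565.8 kN → bolt shear.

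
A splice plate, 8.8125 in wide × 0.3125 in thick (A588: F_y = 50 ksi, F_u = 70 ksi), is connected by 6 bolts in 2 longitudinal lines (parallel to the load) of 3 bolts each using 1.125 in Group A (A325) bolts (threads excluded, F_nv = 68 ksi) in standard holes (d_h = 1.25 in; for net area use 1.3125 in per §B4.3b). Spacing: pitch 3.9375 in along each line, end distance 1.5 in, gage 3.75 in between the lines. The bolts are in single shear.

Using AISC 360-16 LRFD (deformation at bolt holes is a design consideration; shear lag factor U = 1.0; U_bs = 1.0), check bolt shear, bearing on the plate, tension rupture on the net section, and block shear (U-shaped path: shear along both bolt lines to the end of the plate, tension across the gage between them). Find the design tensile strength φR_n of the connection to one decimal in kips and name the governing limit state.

Bolt shear: A_b = π(1.125)²/4 = 0.99402 in². φR_n = 0.75 × 68 × 0.99402 × 6 × 1 = 304.2 kips.
Bearing (0.3125 in plate, F_u = 70 ksi): end bolts L_c = 1.5 − 1.25/2 = 0.875, R_n = min(1.2×0.875×0.3125×70, 2.4×1.125×0.3125×70) = 22.969 kips/bolt; interior L_c = 3.9375 − 1.25 = 2.6875, R_n = 59.063 kips/bolt. φR_n = 0.75 × (2×22.969 + 4×59.063) = 211.6 kips.
Tension rupture (net): A_n = (8.8125 − 2×1.3125)×0.3125 = 1.9336 in² (U = 1.0, A_e = A_n). φR_n = 0.75 × 70 × 1.9336 = 101.5 kips.
Block shear: shear path 2×[1.5+2×3.9375] = 2×9.375 in, A_gv = 5.8594, A_nv = 2×(9.375 − 2.5×1.3125)×0.3125 = 3.8086 in²; tension across gage: (3.75 − 1×1.3125)×0.3125 = 0.76172 in². R_n = min(0.6×70×3.8086, 0.6×50×5.8594) + 1.0×70×0.76172 = min(159.96, 175.78) + 53.32 = 213.28 kips. φR_n = 0.75 × 213.28 = 160.0 kips.
Governing: min(304.2, 211.6, 101.5, 160.0) = 101.5 kips → net-section rupture.

101.5 kips (net-section rupture governs)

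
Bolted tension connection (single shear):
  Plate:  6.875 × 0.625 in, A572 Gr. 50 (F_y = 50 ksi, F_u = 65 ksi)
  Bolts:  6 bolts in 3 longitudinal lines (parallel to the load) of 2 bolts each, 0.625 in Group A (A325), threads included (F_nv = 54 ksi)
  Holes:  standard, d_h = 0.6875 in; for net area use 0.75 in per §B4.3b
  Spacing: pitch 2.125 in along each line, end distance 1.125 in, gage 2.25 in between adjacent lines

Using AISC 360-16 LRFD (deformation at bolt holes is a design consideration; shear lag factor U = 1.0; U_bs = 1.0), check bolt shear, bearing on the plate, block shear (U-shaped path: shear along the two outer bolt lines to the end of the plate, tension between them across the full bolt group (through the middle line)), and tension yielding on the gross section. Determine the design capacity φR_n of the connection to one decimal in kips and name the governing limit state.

74.6 kips (bolt shear governs)

Bolt shear: A_b = π(0.625)²/4 = 0.3068 in². φR_n = 0.75 × 54 × 0.3068 × 6 × 1 = 74.6 kips.
Bearing (0.625 in plate, F_u = 65 ksi): end bolts L_c = 1.125 − 0.6875/2 = 0.78125, R_n = min(1.2×0.78125×0.625×65, 2.4×0.625×0.625×65) = 38.086 kips/bolt; interior L_c = 2.125 − 0.6875 = 1.4375, R_n = 60.938 kips/bolt. φR_n = 0.75 × (3×38.086 + 3×60.938) = 222.8 kips.
Block shear: shear path 2×[1.125+1×2.125] = 2×3.25 in, A_gv = 4.0625, A_nv = 2×(3.25 − 1.5×0.75)×0.625 = 2.6563 in²; tension across gage: (4.5 − 2×0.75)×0.625 = 1.875 in². R_n = min(0.6×65×2.6563, 0.6×50×4.0625) + 1.0×65×1.875 = min(103.6, 121.88) + 121.88 = 225.48 kips. φR_n = 0.75 × 225.48 = 169.1 kips.
Tension yield (gross): A_g = 6.875×0.625 = 4.2969 in². φR_n = 0.90 × 50 × 4.2969 = 193.4 kips.
Governing: min(74.6, 222.8, 169.1, 193.4) = 74.6 kips → bolt shear.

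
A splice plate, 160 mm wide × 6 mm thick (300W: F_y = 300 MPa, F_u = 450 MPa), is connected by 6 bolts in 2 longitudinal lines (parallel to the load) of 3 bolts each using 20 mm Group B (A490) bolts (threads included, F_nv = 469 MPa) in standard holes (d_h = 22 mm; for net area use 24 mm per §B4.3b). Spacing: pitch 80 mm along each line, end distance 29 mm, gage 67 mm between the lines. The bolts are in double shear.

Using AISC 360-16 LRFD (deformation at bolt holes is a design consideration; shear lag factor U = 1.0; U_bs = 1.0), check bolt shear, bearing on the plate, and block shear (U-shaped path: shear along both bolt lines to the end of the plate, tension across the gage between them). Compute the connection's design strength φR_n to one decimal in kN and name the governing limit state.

Bolt shear: A_b = π(20)²/4 = 314.16 mm². φR_n = 0.75 × 469 × 314.16 × 6 × 2 = 1326.1 kN.
Bearing (6 mm plate, F_u = 450 MPa): end bolts L_c = 29 − 22/2 = 18, R_n = min(1.2×18×6×450, 2.4×20×6×450) = 58.32 kN/bolt; interior L_c = 80 − 22 = 58, R_n = 129.6 kN/bolt. φR_n = 0.75 × (2×58.32 + 4×129.6) = 476.3 kN.
Block shear: shear path 2×[29+2×80] = 2×189 mm, A_gv = 2268, A_nv = 2×(189 − 2.5×24)×6 = 1548 mm²; tension across gage: (67 − 1×24)×6 = 258 mm². R_n = min(0.6×450×1548, 0.6×300×2268) + 1.0×450×258 = min(417.96, 408.24) + 116.1 = 524.34 kN. φR_n = 0.75 × 524.34 = 393.3 kN.
Governing: min(1326.1, 476.3, 393.3) = 393.3 kN → block shear.

393.3 kN (block shear governs)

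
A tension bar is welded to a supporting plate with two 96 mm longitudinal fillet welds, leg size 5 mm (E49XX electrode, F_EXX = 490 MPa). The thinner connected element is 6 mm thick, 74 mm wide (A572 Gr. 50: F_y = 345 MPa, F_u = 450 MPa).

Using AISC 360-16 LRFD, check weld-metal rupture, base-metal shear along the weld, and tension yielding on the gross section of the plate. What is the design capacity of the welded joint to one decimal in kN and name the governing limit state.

Weld metal: throat = 0.707×5 = 3.535 mm, L = 2×96 = 192 mm. φR_n = 0.75 × 0.6 × 490 × 3.535 × 192 = 149.7 kN.
Base metal shear (6 mm plate): yield φR_n = 1.0×0.6×345×6×192 = 238.5 kN; rupture φR_n = 0.75×0.6×450×6×192 = 233.3 kN; take 233.3 kN (rupture).
Tension yield (gross): A_g = 74×6 = 444 mm². φR_n = 0.90 × 345 × 444 = 137.9 kN.
Governing: min(149.7, 233.3, 137.9) = 137.9 kN → gross-section yield.

137.9 kN (gross-section yield governs)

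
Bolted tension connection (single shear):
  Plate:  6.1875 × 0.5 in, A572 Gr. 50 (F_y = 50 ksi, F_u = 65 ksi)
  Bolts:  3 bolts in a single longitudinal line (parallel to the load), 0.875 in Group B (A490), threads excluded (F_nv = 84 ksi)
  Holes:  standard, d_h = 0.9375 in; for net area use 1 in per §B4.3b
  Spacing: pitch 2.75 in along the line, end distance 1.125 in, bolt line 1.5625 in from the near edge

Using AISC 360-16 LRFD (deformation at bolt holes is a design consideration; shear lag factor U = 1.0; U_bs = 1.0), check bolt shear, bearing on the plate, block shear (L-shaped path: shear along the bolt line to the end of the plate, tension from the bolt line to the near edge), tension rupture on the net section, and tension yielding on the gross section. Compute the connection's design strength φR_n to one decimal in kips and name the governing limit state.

Bolt shear: A_b = π(0.875)²/4 = 0.60132 in². φR_n = 0.75 × 84 × 0.60132 × 3 × 1 = 113.6 kips.
Bearing (0.5 in plate, F_u = 65 ksi): end bolts L_c = 1.125 − 0.9375/2 = 0.65625, R_n = min(1.2×0.65625×0.5×65, 2.4×0.875×0.5×65) = 25.594 kips/bolt; interior L_c = 2.75 − 0.9375 = 1.8125, R_n = 68.25 kips/bolt. φR_n = 0.75 × (1×25.594 + 2×68.25) = 121.6 kips.
Block shear: shear path 1×[1.125+2×2.75] = 1×6.625 in, A_gv = 3.3125, A_nv = 1×(6.625 − 2.5×1)×0.5 = 2.0625 in²; tension to near edge: (1.5625 − 0.5×1)×0.5 = 0.53125 in². R_n = min(0.6×65×2.0625, 0.6×50×3.3125) + 1.0×65×0.53125 = min(80.438, 99.375) + 34.531 = 114.97 kips. φR_n = 0.75 × 114.97 = 86.2 kips.
Tension rupture (net): A_n = (6.1875 − 1×1)×0.5 = 2.5938 in² (U = 1.0, A_e = A_n). φR_n = 0.75 × 65 × 2.5938 = 126.4 kips.
Tension yield (gross): A_g = 6.1875×0.5 = 3.0938 in². φR_n = 0.90 × 50 × 3.0938 = 139.2 kips.
Governing: min(113.6, 121.6, 86.2, 126.4, 139.2) = 86.2 kips → block shear.

86.2 kips (block shear governs)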